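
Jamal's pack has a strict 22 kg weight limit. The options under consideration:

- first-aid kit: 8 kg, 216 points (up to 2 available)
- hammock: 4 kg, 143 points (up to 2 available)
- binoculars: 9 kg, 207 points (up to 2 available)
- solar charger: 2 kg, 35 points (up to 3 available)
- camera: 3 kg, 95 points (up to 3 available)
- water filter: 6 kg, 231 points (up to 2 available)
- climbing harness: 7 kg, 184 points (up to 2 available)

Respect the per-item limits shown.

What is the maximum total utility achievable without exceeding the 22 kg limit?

795

A density-first pass picks 2×hammock + solar charger + 2×water filter — 783 at 22 kg.
Replace hammock and solar charger with 2×camera: the trade gains 12 net, giving 795 at 22 kg.
That's the maximum — no swap from here does better than 795.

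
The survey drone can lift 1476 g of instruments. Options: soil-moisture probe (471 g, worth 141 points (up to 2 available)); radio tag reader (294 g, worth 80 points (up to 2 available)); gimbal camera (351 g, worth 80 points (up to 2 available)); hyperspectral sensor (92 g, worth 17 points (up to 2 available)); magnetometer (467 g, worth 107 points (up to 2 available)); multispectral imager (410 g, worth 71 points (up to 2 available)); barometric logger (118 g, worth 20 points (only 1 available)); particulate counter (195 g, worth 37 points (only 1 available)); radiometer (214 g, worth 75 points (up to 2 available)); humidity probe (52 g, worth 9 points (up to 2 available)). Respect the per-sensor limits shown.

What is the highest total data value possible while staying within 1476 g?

Filling by ratio: 2×soil-moisture probe + hyperspectral sensor + 2×radiometer for 449, with 14 g left unused.
Dropping hyperspectral sensor frees 92 g; slotting in 2×humidity probe (104 g) lifts the total to 450 at 1474 g.
The spare 2 g is too small for any remaining sensor, and no exchange beats 450.

450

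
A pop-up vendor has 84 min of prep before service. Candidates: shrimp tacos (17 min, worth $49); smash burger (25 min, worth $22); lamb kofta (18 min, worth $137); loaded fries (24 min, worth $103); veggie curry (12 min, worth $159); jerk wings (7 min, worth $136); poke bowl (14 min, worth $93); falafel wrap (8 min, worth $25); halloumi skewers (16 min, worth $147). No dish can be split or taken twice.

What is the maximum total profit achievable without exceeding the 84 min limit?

721

A density-first pass picks lamb kofta + veggie curry + jerk wings + poke bowl + falafel wrap + halloumi skewers — 697 at 75 min.
Dropping falafel wrap frees 8 min; slotting in shrimp tacos (17 min) lifts the total to 721 at 84 min.
Nothing else within 84 min beats 721.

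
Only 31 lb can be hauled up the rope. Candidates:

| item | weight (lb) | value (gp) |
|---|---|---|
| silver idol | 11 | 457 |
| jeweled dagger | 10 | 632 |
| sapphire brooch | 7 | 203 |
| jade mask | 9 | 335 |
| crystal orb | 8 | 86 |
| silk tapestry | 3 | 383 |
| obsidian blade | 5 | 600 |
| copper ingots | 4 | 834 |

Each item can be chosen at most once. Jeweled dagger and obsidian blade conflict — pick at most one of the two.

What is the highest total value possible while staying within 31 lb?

Taking silver idol + sapphire brooch + silk tapestry + obsidian blade + copper ingots: 30 lb used, 2477 in value.
The closest alternative, silver idol + crystal orb + silk tapestry + obsidian blade + copper ingots, reaches only 2360.

2477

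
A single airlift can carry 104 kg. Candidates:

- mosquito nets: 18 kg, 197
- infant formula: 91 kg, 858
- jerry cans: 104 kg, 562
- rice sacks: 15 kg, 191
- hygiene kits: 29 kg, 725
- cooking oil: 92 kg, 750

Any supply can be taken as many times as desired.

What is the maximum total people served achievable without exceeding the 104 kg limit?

2366

The ratio ordering already packs tightly: rice sacks + 3×hygiene kits, 102 kg, 2366.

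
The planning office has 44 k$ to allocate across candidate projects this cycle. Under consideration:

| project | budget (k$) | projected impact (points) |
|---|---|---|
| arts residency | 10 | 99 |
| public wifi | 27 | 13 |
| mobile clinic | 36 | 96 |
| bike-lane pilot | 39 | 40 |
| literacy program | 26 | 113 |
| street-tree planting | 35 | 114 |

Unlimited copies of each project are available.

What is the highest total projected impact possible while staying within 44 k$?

396

Ranking by ratio (projected impact/k$): arts residency 9.90, literacy program 4.35, street-tree planting 3.26.
4×arts residency uses 40 of the 44 k$ and totals 396.
Nothing else within 44 k$ beats 396.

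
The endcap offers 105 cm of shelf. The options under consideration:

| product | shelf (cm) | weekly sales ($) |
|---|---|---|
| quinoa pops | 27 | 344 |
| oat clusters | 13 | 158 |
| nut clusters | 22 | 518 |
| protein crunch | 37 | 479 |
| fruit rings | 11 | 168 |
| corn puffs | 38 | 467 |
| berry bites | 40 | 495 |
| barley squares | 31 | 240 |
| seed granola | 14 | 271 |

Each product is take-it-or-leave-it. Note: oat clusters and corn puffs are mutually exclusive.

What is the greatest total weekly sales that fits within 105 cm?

1628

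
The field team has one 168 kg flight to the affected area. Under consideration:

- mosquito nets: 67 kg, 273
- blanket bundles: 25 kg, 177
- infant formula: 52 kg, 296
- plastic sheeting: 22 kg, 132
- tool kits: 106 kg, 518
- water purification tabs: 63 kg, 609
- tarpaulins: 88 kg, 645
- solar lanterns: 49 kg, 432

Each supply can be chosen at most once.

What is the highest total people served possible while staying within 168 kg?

1350

By people served per kg: water purification tabs 9.67, solar lanterns 8.82, tarpaulins 7.33, blanket bundles 7.08 lead.
Taking blanket bundles + plastic sheeting + water purification tabs + solar lanterns: 159 kg used, 1350 in people served.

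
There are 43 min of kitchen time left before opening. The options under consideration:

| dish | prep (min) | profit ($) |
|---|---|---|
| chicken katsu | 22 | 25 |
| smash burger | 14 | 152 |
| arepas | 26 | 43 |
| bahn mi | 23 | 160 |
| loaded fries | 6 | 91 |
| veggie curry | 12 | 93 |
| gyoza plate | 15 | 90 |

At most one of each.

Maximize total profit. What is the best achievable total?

A density-first pass picks smash burger + loaded fries + veggie curry — 336 at 32 min.
The 12 min tied up in veggie curry is better spent on bahn mi — total rises to 403 (43 min).

403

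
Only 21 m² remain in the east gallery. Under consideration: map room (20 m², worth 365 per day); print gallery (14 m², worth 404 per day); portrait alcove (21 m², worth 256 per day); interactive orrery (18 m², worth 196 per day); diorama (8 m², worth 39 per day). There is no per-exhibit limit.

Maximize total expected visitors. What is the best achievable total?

404

The ratio ordering already packs tightly: print gallery, 14 m², 404.
That's the maximum — no swap from here does better than 404.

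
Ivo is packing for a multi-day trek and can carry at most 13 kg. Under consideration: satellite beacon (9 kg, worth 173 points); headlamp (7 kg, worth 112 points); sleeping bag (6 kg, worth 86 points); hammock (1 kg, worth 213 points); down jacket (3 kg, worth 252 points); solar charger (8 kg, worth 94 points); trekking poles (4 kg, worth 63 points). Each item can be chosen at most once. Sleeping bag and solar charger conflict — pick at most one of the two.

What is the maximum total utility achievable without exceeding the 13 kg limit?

638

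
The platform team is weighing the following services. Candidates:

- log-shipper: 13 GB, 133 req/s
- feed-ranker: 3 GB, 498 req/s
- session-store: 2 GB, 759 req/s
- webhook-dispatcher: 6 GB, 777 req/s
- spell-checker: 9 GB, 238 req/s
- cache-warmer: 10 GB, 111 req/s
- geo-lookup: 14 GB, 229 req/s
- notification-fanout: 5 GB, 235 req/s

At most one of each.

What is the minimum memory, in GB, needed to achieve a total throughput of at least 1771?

Need the lightest bundle worth ≥ 1771.
feed-ranker + session-store + webhook-dispatcher reaches 2034 using 11 GB.
Any bundle with less than 11 GB falls short of 1771.

11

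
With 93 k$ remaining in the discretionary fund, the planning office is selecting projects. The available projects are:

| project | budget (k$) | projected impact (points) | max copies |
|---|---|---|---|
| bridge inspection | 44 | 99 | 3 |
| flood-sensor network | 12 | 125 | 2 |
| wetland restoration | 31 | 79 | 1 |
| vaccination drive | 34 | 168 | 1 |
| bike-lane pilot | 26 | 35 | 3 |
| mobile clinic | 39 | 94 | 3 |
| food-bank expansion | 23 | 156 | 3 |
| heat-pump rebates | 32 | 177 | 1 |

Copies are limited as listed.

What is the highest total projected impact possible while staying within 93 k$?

Best packing: 2×flood-sensor network + 3×food-bank expansion — 93 k$, 718 total.
Every other selection either busts 93 k$ or exceeds an availability limit or fails to beat 718.

718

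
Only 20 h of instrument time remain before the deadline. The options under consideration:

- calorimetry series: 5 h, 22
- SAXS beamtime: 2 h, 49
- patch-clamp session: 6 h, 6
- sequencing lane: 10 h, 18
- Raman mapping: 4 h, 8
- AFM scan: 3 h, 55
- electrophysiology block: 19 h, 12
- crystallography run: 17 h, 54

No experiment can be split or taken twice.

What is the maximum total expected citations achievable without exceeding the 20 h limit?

144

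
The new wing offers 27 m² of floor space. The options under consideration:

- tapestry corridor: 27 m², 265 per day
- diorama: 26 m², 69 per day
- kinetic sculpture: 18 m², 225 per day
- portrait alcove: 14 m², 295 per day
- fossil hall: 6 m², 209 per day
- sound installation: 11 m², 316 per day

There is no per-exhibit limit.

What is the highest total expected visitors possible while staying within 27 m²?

Density check — fossil hall 34.83, sound installation 28.73, portrait alcove 21.07, kinetic sculpture 12.50 are the best per m².
The ratio ordering already packs tightly: 4×fossil hall, 24 m², 836.

836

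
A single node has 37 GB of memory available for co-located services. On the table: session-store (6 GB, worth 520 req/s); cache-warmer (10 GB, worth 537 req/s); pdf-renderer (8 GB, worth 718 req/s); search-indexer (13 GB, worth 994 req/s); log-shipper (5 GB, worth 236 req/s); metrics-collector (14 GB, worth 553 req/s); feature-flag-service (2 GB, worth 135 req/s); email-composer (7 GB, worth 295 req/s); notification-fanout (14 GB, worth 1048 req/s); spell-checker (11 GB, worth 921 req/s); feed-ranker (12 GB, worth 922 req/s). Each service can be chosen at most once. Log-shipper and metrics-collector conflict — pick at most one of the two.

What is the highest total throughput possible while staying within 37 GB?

3081

The ratio ordering already packs tightly: session-store + pdf-renderer + spell-checker + feed-ranker, 37 GB, 3081.
That's the maximum — no feasible swap from here does better than 3081.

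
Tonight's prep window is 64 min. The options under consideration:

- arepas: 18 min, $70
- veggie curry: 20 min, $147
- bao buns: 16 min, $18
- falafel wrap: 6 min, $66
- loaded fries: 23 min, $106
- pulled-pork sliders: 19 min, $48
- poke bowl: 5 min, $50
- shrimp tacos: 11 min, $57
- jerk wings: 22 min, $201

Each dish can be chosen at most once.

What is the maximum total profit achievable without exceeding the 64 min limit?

521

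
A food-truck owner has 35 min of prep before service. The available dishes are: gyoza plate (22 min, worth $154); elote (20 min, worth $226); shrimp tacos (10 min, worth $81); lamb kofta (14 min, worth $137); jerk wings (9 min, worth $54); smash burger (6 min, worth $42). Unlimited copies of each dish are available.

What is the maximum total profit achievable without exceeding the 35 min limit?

By profit per min: elote 11.30, lamb kofta 9.79, shrimp tacos 8.10 lead.
Taking elote + lamb kofta: 34 min used, 363 in profit.
No other feasible combination exceeds 363.

363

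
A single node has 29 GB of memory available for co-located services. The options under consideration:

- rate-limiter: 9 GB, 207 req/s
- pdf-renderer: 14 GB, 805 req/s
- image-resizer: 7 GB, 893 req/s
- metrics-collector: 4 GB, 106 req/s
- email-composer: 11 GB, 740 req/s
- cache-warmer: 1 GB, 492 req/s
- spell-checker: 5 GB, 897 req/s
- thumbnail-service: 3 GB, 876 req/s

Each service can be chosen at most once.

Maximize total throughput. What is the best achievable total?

3898

Best packing: image-resizer + email-composer + cache-warmer + spell-checker + thumbnail-service — 27 GB, 3898 total.
Next best is pdf-renderer + image-resizer + spell-checker + thumbnail-service at 3471 (29 GB) — short by 427.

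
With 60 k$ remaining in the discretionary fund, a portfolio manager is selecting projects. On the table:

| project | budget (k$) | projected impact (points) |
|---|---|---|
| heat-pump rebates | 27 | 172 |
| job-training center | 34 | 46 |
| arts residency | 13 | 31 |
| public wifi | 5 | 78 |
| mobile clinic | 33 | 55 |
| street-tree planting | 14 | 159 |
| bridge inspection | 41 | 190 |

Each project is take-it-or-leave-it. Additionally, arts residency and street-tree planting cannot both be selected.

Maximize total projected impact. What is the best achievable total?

Taking public wifi + street-tree planting + bridge inspection: 60 k$ used, 427 in projected impact.

427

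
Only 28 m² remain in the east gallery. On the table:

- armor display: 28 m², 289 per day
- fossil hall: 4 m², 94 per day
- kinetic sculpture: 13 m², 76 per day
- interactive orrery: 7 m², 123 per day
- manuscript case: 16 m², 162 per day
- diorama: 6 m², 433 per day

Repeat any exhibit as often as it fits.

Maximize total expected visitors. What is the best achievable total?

1826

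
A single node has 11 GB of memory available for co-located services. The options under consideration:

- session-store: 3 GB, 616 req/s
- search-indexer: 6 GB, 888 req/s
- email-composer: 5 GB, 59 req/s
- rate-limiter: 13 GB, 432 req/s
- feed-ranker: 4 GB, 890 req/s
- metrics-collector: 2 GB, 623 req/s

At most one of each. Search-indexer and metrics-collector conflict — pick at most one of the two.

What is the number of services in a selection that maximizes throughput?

Optimal total is 2129.
session-store + feed-ranker + metrics-collector hits 2129 at 9 GB.
All optima have 3 services.

3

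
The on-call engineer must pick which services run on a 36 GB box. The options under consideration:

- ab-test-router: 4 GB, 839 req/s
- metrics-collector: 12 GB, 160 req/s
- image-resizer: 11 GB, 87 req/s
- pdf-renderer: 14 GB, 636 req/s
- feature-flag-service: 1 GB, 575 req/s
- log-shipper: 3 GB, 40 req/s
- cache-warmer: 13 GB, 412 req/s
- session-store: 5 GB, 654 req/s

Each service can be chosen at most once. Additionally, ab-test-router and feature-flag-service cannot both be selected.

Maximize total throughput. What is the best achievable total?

Density check — feature-flag-service 575.00, ab-test-router 209.75, session-store 130.80, pdf-renderer 45.43 are the best per GB.
Ab-test-router + pdf-renderer + cache-warmer + session-store uses 36 of the 36 GB and totals 2541.
The closest alternative, pdf-renderer + feature-flag-service + log-shipper + cache-warmer + session-store, reaches only 2317.

2541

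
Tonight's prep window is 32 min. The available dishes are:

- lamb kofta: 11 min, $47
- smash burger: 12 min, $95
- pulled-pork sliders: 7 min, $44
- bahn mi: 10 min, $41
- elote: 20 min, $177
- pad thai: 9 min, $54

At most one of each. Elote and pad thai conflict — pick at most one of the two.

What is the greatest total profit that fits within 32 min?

Ranking by ratio (profit/min): elote 8.85, smash burger 7.92, pulled-pork sliders 6.29, pad thai 6.00.
The ratio ordering already packs tightly: smash burger + elote, 32 min, 272.
Nothing else feasible within 32 min beats 272.

272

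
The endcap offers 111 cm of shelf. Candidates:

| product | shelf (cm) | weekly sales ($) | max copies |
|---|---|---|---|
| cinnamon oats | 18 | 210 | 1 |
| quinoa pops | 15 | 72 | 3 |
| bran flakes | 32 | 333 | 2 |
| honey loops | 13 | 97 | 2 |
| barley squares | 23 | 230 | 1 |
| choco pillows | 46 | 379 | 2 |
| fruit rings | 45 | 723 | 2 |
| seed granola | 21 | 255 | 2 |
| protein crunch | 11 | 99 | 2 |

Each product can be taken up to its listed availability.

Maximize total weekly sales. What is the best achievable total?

1701

The ratio ordering already packs tightly: 2×fruit rings + seed granola, 111 cm, 1701.
Every other selection either busts 111 cm or exceeds an availability limit or fails to beat 1701.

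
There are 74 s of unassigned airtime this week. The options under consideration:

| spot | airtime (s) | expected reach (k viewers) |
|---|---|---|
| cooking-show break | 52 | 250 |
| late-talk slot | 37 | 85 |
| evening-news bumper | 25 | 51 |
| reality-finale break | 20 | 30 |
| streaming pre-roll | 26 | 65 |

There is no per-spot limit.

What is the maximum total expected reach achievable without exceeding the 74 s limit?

280

Taking cooking-show break + reality-finale break: 72 s used, 280 in expected reach.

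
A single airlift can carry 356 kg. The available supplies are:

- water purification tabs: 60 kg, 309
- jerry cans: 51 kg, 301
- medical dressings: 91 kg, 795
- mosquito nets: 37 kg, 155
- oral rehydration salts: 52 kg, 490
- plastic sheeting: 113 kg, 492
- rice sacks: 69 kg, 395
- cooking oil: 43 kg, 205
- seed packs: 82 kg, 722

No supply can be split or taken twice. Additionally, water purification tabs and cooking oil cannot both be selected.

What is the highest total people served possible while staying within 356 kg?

2711

Greedy by ratio would take jerry cans + medical dressings + oral rehydration salts + rice sacks + seed packs: 345 kg used, total 2703.
Replace jerry cans with water purification tabs: the trade gains 8 net, giving 2711 at 354 kg.
An exhaustive check of the 512 subsets confirms 2711.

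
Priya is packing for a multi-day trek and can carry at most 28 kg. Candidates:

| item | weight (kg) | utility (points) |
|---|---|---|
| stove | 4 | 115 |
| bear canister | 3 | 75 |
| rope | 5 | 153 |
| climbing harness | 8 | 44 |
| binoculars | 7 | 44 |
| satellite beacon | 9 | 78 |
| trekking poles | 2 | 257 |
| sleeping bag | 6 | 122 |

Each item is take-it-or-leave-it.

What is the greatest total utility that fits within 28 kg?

Ranking by ratio (utility/kg): trekking poles 128.50, rope 30.60, stove 28.75, bear canister 25.00.
Stove + bear canister + rope + climbing harness + trekking poles + sleeping bag uses 28 of the 28 kg and totals 766.
Every other selection either busts 28 kg or fails to beat 766.

766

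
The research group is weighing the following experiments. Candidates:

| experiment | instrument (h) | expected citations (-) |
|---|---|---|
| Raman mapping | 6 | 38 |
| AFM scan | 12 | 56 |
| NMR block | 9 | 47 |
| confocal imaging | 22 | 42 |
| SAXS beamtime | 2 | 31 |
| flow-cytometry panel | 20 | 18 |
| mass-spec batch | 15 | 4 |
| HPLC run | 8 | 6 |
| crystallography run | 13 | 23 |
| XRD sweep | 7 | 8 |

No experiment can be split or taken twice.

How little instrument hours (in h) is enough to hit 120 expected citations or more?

20

Look for the lowest-instrument combination reaching 120.
Raman mapping + AFM scan + SAXS beamtime: 125 expected citations at 20 h.
Any bundle with less than 20 h falls short of 120.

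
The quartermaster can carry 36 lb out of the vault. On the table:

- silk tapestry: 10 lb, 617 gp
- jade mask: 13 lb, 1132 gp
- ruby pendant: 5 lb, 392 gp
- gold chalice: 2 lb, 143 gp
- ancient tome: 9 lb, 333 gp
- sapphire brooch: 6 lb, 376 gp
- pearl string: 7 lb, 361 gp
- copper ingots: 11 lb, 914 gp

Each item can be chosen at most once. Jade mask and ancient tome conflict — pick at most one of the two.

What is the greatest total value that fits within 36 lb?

2814

The ratio heuristic lands on jade mask + ruby pendant + gold chalice + copper ingots (2581) but leaves 5 lb idle.
Dropping gold chalice frees 2 lb; slotting in sapphire brooch (6 lb) lifts the total to 2814 at 35 lb.
Every other selection either busts 36 lb or breaks a pairing rule or fails to beat 2814.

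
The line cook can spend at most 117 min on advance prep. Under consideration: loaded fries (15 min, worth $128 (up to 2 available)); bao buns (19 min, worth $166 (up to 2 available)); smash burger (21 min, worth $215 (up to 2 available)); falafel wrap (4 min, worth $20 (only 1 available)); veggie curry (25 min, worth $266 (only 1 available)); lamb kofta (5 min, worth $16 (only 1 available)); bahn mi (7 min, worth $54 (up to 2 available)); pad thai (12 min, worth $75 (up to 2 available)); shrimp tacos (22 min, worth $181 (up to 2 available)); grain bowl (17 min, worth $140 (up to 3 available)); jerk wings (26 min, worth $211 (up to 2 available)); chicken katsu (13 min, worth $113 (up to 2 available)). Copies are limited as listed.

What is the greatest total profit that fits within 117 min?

Filling by ratio: 2×bao buns + 2×smash burger + falafel wrap + veggie curry + bahn mi for 1102, with 1 min left unused.
Dropping 2×bao buns and falafel wrap frees 42 min; slotting in 2×loaded fries + chicken katsu (43 min) lifts the total to 1119 at 117 min.
No other feasible combination exceeds 1119.

1119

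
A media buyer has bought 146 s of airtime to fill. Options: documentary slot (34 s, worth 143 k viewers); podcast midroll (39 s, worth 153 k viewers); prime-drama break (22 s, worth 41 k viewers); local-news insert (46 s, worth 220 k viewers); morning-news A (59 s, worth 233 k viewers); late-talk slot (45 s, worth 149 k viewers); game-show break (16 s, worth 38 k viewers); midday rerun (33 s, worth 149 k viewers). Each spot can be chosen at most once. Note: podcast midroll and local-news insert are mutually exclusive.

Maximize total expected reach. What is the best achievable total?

Filling by ratio: documentary slot + local-news insert + game-show break + midday rerun for 550, with 17 s left unused.
Replace documentary slot and game-show break with morning-news A: the trade gains 52 net, giving 602 at 138 s.

602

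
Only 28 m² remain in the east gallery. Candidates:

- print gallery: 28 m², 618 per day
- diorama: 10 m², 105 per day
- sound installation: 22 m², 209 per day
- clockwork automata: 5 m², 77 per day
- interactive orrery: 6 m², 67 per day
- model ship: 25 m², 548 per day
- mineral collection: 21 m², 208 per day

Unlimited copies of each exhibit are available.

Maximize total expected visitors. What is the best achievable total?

618

Taking print gallery: 28 m² used, 618 in expected visitors.
Nothing else within 28 m² beats 618.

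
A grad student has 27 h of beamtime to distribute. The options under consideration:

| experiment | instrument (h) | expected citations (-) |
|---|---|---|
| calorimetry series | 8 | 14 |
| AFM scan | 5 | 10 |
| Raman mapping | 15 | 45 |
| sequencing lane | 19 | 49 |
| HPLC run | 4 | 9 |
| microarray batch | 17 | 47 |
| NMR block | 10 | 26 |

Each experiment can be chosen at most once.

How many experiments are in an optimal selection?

2

Best achievable expected citations is 73.
microarray batch + NMR block hits 73 at 27 h.
Any selection reaching 73 contains exactly 2 experiments.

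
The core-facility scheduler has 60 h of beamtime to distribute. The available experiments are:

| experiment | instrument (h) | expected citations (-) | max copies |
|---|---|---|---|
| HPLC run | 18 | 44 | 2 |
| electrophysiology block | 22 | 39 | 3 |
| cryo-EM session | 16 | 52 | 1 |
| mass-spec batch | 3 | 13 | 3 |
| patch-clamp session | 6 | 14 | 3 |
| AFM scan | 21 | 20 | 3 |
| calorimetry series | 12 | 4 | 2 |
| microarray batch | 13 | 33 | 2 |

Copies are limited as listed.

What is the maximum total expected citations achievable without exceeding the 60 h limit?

By expected citations per h: mass-spec batch 4.33, cryo-EM session 3.25, microarray batch 2.54 lead.
Taking the top-ratio experiments first gives cryo-EM session + 3×mass-spec batch + patch-clamp session + 2×microarray batch for 171 (57 h).
The 3 h tied up in mass-spec batch is better spent on patch-clamp session — total rises to 172 (60 h).
Nothing else within 60 h beats 172.

172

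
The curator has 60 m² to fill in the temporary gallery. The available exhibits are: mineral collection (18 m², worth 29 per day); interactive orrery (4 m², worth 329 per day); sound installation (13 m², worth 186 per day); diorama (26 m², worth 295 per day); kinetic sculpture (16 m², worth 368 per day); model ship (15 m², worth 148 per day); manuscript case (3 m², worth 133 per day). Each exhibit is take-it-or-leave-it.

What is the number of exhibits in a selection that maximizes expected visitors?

The maximum expected visitors within 60 m² is 1178.
interactive orrery + sound installation + diorama + kinetic sculpture hits 1178 at 59 m².
All optima have 4 exhibits.

4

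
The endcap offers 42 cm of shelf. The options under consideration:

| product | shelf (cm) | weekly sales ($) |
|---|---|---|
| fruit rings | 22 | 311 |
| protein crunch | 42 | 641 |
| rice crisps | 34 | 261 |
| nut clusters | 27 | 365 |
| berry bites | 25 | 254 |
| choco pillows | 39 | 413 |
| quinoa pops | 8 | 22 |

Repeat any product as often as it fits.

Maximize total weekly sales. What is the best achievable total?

641

Density check — protein crunch 15.26, fruit rings 14.14, nut clusters 13.52 are the best per cm.
Best packing: protein crunch — 42 cm, 641 total.
Every other selection either busts 42 cm or fails to beat 641.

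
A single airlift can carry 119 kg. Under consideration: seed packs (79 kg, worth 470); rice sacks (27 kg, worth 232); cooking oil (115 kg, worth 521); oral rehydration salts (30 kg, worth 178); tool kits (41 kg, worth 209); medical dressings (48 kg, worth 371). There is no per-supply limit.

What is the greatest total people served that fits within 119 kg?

928

Density check — rice sacks 8.59, medical dressings 7.73, seed packs 5.95 are the best per kg.
Best packing: 4×rice sacks — 108 kg, 928 total.
The spare 11 kg is too small for any remaining supply, and no exchange beats 928.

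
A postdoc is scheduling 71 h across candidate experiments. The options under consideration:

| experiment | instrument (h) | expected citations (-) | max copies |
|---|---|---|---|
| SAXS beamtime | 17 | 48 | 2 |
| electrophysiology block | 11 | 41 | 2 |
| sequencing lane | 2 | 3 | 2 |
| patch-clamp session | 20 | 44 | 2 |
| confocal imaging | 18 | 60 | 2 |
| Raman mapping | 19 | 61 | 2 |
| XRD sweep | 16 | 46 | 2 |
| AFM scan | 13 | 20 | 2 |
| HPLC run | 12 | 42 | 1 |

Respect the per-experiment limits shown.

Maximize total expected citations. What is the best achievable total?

Ranking by ratio (expected citations/h): electrophysiology block 3.73, HPLC run 3.50, confocal imaging 3.33.
A density-first pass picks 2×electrophysiology block + 2×confocal imaging + HPLC run — 244 at 70 h.
The 18 h tied up in confocal imaging is better spent on Raman mapping — total rises to 245 (71 h).
No other feasible combination exceeds 245.

245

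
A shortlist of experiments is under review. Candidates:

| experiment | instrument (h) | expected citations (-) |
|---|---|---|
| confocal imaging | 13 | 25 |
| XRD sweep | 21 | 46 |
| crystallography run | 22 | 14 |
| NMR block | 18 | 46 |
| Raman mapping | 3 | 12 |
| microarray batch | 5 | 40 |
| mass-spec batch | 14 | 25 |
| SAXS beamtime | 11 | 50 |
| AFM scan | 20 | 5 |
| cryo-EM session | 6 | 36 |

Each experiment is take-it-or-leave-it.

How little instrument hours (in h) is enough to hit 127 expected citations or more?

Look for the lowest-instrument combination reaching 127.
Raman mapping + microarray batch + SAXS beamtime + cryo-EM session: 138 expected citations at 25 h.
Below 25 h the best achievable stays under 127.

25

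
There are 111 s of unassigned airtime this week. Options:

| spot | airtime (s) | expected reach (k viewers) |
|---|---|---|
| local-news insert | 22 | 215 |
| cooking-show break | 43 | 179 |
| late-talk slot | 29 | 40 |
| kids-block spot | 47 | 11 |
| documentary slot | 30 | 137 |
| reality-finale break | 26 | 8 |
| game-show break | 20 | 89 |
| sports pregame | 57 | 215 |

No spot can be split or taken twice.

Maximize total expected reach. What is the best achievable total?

By expected reach per s: local-news insert 9.77, documentary slot 4.57, game-show break 4.45, cooking-show break 4.16 lead.
Greedy by ratio would take local-news insert + late-talk slot + documentary slot + game-show break: 101 s used, total 481.
The 49 s tied up in late-talk slot and game-show break is better spent on sports pregame — total rises to 567 (109 s).

567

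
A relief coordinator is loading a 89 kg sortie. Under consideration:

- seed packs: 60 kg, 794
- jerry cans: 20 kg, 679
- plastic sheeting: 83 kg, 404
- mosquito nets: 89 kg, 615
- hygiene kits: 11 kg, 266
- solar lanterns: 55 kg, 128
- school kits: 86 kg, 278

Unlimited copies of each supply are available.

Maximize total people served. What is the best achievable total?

By people served per kg: jerry cans 33.95, hygiene kits 24.18, seed packs 13.23 lead.
The ratio ordering already packs tightly: 4×jerry cans, 80 kg, 2716.

2716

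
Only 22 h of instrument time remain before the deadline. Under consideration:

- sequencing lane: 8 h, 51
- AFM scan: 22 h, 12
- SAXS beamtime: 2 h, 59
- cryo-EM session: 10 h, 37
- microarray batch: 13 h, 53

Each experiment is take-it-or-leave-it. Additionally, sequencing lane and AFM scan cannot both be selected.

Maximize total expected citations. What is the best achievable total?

Taking sequencing lane + SAXS beamtime + cryo-EM session: 20 h used, 147 in expected citations.
The closest alternative, SAXS beamtime + microarray batch, reaches only 112.

147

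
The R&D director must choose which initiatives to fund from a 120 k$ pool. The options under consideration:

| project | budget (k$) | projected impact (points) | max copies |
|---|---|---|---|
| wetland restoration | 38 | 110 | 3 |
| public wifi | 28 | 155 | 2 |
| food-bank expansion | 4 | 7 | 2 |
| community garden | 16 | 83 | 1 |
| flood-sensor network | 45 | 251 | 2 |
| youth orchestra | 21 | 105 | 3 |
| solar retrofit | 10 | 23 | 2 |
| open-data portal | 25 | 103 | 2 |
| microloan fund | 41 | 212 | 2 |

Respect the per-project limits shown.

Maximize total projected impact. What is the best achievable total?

657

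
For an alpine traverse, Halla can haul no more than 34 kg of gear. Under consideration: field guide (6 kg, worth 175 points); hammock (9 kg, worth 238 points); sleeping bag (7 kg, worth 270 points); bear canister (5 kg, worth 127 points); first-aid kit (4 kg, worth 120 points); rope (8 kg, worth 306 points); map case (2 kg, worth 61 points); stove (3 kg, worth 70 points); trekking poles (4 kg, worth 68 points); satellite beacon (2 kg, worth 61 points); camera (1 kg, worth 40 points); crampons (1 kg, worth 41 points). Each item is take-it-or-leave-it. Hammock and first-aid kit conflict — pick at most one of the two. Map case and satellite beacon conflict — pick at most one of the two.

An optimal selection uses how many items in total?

8

Best achievable utility is 1140.
field guide + sleeping bag + bear canister + first-aid kit + rope + map case + camera + crampons hits 1140 at 34 kg.
Any selection reaching 1140 contains exactly 8 items.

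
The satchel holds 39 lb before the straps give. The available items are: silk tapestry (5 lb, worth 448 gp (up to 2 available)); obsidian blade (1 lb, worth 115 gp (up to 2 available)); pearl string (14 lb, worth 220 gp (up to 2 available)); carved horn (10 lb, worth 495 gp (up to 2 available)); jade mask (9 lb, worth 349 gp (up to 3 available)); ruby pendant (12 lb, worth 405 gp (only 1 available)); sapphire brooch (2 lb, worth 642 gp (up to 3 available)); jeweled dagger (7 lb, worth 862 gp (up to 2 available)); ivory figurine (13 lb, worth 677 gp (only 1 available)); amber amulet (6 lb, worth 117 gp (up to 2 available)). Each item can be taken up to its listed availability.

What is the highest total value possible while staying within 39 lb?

4895

Density check — sapphire brooch 321.00, jeweled dagger 123.14, obsidian blade 115.00, silk tapestry 89.60 are the best per lb.
Filling by ratio: 2×silk tapestry + 2×obsidian blade + 3×sapphire brooch + 2×jeweled dagger + amber amulet for 4893, with 1 lb left unused.
Dropping 2×obsidian blade and amber amulet frees 8 lb; slotting in jade mask (9 lb) lifts the total to 4895 at 39 lb.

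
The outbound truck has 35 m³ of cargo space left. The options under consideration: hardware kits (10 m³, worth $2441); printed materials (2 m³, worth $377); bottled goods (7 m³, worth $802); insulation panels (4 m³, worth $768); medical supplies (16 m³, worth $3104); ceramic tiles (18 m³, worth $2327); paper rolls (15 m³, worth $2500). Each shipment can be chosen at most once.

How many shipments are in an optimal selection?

4

Best achievable revenue is 6724.
For example hardware kits + printed materials + bottled goods + medical supplies achieves it, using 35 m³.
Every optimal selection uses 4 shipments.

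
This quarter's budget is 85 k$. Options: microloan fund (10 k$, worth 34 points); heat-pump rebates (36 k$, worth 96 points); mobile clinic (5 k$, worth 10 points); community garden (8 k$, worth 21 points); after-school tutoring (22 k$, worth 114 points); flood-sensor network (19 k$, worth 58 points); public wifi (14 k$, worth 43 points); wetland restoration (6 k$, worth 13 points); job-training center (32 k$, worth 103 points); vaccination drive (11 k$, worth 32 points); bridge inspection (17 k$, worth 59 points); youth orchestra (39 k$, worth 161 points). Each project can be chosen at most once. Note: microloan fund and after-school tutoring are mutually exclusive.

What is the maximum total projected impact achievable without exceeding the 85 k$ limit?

347

Ranking by ratio (projected impact/k$): after-school tutoring 5.18, youth orchestra 4.13, bridge inspection 3.47.
Best packing: after-school tutoring + wetland restoration + bridge inspection + youth orchestra — 84 k$, 347 total.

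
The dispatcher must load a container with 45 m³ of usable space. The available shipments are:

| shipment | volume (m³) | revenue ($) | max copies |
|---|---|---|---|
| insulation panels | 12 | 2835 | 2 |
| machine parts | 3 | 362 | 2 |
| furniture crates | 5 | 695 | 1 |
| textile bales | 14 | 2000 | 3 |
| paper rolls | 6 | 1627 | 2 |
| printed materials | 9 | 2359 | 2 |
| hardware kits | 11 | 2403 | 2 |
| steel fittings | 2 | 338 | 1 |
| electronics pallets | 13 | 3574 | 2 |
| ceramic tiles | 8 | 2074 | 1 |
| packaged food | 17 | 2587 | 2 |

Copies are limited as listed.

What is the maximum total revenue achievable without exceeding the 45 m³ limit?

11993

Greedy by ratio would take furniture crates + 2×paper rolls + steel fittings + 2×electronics pallets: 45 m³ used, total 11435.
But paper rolls + 2×printed materials + electronics pallets + ceramic tiles fits in 45 m³ and reaches 11993.
That's the maximum — no swap from here does better than 11993.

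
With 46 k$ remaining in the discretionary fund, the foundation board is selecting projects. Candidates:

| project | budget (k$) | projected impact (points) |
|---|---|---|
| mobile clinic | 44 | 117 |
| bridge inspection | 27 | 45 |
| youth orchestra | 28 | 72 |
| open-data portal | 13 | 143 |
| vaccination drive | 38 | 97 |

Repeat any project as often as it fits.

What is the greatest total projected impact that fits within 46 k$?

3×open-data portal uses 39 of the 46 k$ and totals 429.

429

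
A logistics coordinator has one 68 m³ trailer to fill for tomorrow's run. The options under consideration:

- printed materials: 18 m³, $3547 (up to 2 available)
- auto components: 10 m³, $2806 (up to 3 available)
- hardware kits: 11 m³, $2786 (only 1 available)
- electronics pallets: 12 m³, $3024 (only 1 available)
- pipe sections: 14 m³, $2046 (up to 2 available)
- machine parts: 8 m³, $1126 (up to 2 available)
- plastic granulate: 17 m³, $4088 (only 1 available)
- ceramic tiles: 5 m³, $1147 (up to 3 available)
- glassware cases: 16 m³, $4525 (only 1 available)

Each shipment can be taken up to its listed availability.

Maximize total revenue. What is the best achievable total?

By revenue per m³: glassware cases 282.81, auto components 280.60, hardware kits 253.27 lead.
Filling by ratio: 3×auto components + hardware kits + 2×ceramic tiles + glassware cases for 18023, with 1 m³ left unused.
Dropping hardware kits frees 11 m³; slotting in electronics pallets (12 m³) lifts the total to 18261 at 68 m³.

18261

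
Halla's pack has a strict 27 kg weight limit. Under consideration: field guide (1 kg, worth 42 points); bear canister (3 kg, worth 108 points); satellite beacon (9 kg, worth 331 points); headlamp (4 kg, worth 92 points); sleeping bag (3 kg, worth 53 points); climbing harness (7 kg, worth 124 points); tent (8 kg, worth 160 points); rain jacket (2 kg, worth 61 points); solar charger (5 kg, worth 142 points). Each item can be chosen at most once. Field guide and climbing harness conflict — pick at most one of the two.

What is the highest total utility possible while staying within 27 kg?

By utility per kg: field guide 42.00, satellite beacon 36.78, bear canister 36.00 lead.
The ratio ordering already packs tightly: field guide + bear canister + satellite beacon + headlamp + sleeping bag + rain jacket + solar charger, 27 kg, 829.

829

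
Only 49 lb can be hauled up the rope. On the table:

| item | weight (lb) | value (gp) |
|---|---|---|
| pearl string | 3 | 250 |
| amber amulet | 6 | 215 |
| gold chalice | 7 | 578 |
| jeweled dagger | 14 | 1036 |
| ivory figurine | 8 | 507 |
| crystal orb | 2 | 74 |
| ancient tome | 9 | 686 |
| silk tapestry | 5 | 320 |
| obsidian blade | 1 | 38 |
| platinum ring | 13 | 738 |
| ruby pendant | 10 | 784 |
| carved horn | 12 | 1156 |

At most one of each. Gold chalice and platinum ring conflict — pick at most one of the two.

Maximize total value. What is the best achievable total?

3961

Taking the top-ratio items first gives pearl string + gold chalice + crystal orb + ancient tome + silk tapestry + obsidian blade + ruby pendant + carved horn for 3886 (49 lb).
Dropping crystal orb and silk tapestry and obsidian blade frees 8 lb; slotting in ivory figurine (8 lb) lifts the total to 3961 at 49 lb.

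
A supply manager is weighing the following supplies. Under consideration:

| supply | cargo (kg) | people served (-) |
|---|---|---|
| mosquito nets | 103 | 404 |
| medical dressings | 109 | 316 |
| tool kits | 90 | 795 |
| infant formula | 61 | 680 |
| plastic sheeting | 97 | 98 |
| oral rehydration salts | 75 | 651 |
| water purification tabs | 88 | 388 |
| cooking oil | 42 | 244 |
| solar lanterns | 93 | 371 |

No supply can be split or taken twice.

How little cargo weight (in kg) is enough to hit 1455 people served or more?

151

Need the lightest bundle worth ≥ 1455.
Taking tool kits + infant formula gives 1475 (≥ 1455) for 151 kg.
No combination under 151 kg hits 1455.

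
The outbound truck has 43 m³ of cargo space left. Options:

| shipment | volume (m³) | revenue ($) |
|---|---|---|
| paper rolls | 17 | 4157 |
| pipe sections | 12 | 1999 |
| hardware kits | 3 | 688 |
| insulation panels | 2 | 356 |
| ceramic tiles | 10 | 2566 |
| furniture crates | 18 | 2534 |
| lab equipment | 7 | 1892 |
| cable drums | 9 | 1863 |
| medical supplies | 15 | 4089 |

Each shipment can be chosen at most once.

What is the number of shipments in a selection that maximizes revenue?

4

Best achievable revenue is 10826.
paper rolls + hardware kits + lab equipment + medical supplies hits 10826 at 42 m³.
Every optimal selection uses 4 shipments.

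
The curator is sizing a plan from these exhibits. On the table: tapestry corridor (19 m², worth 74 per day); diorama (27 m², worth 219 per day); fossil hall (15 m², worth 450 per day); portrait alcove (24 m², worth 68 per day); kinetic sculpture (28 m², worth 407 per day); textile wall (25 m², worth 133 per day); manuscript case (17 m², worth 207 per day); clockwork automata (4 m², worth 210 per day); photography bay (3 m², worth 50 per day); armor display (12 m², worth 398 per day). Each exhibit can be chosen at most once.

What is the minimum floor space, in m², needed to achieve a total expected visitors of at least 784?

27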